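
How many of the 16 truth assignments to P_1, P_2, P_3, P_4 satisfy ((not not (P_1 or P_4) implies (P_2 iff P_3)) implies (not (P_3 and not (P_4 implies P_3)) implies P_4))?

10

P_1 | P_2 | P_3 | P_4 | φ
--- | --- | --- | --- | -
 1  |  1  |  1  |  1  | 1
 1  |  1  |  1  |  0  | 0
 1  |  1  |  0  |  1  | 1
 1  |  1  |  0  |  0  | 1
 1  |  0  |  1  |  1  | 1
 1  |  0  |  1  |  0  | 1
 1  |  0  |  0  |  1  | 1
 1  |  0  |  0  |  0  | 0
 0  |  1  |  1  |  1  | 1
 0  |  1  |  1  |  0  | 0
 0  |  1  |  0  |  1  | 1
 0  |  1  |  0  |  0  | 0
 0  |  0  |  1  |  1  | 1
 0  |  0  |  1  |  0  | 0
 0  |  0  |  0  |  1  | 1
 0  |  0  |  0  |  0  | 0
The formula is true on 10 of the 16 rows.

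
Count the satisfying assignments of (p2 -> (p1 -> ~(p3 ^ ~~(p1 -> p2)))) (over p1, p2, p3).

7

p1 | p2 | p3 | φ
-- | -- | -- | -
T  | T  | T  | T
T  | T  | F  | F
T  | F  | T  | T
T  | F  | F  | T
F  | T  | T  | T
F  | T  | F  | T
F  | F  | T  | T
F  | F  | F  | T
The formula is true on 7 of the 8 rows.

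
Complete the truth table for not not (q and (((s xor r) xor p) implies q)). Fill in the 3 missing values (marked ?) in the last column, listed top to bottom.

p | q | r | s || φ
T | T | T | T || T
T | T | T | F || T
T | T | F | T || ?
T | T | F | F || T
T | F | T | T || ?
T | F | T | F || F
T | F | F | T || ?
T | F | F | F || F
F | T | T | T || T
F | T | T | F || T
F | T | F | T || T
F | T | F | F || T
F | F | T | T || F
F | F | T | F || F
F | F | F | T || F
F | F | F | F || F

Row p=T, q=T, r=F, s=T: (q and (((s xor r) xor p) implies q)) = T, not (q and (((s xor r) xor p) implies q)) = F, so the formula = T.
Row p=T, q=F, r=T, s=T: (q and (((s xor r) xor p) implies q)) = F, not (q and (((s xor r) xor p) implies q)) = T, so the formula = F.
Row p=T, q=F, r=F, s=T: (q and (((s xor r) xor p) implies q)) = F, not (q and (((s xor r) xor p) implies q)) = T, so the formula = F.

T, F, F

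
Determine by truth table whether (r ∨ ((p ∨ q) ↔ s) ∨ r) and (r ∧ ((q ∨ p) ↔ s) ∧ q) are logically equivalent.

not equivalent

p | q | r | s || φ | ψ
T | T | T | T || T | T
T | T | T | F || T | F
T | T | F | T || T | F
T | T | F | F || F | F
T | F | T | T || T | F
T | F | T | F || T | F
T | F | F | T || T | F
T | F | F | F || F | F
F | T | T | T || T | T
F | T | T | F || T | F
F | T | F | T || T | F
F | T | F | F || F | F
F | F | T | T || T | F
F | F | T | F || T | F
F | F | F | T || F | F
F | F | F | F || T | F
The columns differ at p=T, q=T, r=T, s=F (φ=T, ψ=F), so they are not equivalent.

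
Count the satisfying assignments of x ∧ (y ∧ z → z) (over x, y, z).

x | y | z || (y ∧ z) | ((y ∧ z) → z) | (x ∧ ((y ∧ z) → z))
T | T | T ||    T    |       T       |          T         
T | T | F ||    F    |       T       |          T         
T | F | T ||    F    |       T       |          T         
T | F | F ||    F    |       T       |          T         
F | T | T ||    T    |       T       |          F         
F | T | F ||    F    |       T       |          F         
F | F | T ||    F    |       T       |          F         
F | F | F ||    F    |       T       |          F         
The formula is true on 4 of the 8 rows.

4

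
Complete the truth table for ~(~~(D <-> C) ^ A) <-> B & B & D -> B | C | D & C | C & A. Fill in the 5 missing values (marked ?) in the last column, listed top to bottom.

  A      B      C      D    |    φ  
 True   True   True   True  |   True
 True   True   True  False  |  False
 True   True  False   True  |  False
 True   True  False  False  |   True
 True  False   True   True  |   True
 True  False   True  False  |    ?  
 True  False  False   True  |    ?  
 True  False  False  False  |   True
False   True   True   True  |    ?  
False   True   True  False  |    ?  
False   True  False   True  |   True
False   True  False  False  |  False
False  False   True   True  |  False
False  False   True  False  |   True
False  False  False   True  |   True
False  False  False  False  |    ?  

False, False, False, True, False

Row A=True, B=False, C=True, D=False: ~(~~(D <-> C) ^ A) = False, (B & B & D -> B | C | D & C | C & A) = True, so the formula = False.
Row A=True, B=False, C=False, D=True: ~(~~(D <-> C) ^ A) = False, (B & B & D -> B | C | D & C | C & A) = True, so the formula = False.
Row A=False, B=True, C=True, D=True: ~(~~(D <-> C) ^ A) = False, (B & B & D -> B | C | D & C | C & A) = True, so the formula = False.
Row A=False, B=True, C=True, D=False: ~(~~(D <-> C) ^ A) = True, (B & B & D -> B | C | D & C | C & A) = True, so the formula = True.
Row A=False, B=False, C=False, D=False: ~(~~(D <-> C) ^ A) = False, (B & B & D -> B | C | D & C | C & A) = True, so the formula = False.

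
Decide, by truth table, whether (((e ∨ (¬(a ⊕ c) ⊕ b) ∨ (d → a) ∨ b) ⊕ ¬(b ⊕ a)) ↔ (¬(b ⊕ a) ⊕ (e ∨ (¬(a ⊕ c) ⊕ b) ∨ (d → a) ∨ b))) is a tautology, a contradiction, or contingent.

tautology

a | b | c | d | e | φ
- | - | - | - | - | -
T | T | T | T | T | T
T | T | T | T | F | T
T | T | T | F | T | T
T | T | T | F | F | T
T | T | F | T | T | T
T | T | F | T | F | T
T | T | F | F | T | T
T | T | F | F | F | T
T | F | T | T | T | T
T | F | T | T | F | T
T | F | T | F | T | T
T | F | T | F | F | T
T | F | F | T | T | T
T | F | F | T | F | T
T | F | F | F | T | T
T | F | F | F | F | T
F | T | T | T | T | T
F | T | T | T | F | T
F | T | T | F | T | T
F | T | T | F | F | T
F | T | F | T | T | T
F | T | F | T | F | T
F | T | F | F | T | T
F | T | F | F | F | T
F | F | T | T | T | T
F | F | T | T | F | T
F | F | T | F | T | T
F | F | T | F | F | T
F | F | F | T | T | T
F | F | F | T | F | T
F | F | F | F | T | T
F | F | F | F | F | T
Every row is T, so the formula is a tautology.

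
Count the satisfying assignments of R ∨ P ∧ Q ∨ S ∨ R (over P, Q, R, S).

P | Q | R | S || (R ∨ (P ∧ Q) ∨ S ∨ R)
1 | 1 | 1 | 1 ||           1          
1 | 1 | 1 | 0 ||           1          
1 | 1 | 0 | 1 ||           1          
1 | 1 | 0 | 0 ||           1          
1 | 0 | 1 | 1 ||           1          
1 | 0 | 1 | 0 ||           1          
1 | 0 | 0 | 1 ||           1          
1 | 0 | 0 | 0 ||           0          
0 | 1 | 1 | 1 ||           1          
0 | 1 | 1 | 0 ||           1          
0 | 1 | 0 | 1 ||           1          
0 | 1 | 0 | 0 ||           0          
0 | 0 | 1 | 1 ||           1          
0 | 0 | 1 | 0 ||           1          
0 | 0 | 0 | 1 ||           1          
0 | 0 | 0 | 0 ||           0          
The formula is true on 13 of the 16 rows.

13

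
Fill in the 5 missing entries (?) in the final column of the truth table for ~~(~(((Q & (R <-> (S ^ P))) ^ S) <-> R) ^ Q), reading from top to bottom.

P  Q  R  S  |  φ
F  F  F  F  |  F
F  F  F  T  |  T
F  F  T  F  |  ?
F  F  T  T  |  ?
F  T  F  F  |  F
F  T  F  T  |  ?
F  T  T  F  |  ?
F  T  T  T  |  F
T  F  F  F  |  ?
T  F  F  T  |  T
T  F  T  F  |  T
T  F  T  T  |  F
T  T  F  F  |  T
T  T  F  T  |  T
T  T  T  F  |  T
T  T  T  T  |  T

T, F, F, F, F

Row P=F, Q=F, R=T, S=F: (~(((Q & (R <-> (S ^ P))) ^ S) <-> R) ^ Q) = T, ~(~(((Q & (R <-> (S ^ P))) ^ S) <-> R) ^ Q) = F, so the formula = T.
Row P=F, Q=F, R=T, S=T: (~(((Q & (R <-> (S ^ P))) ^ S) <-> R) ^ Q) = F, ~(~(((Q & (R <-> (S ^ P))) ^ S) <-> R) ^ Q) = T, so the formula = F.
Row P=F, Q=T, R=F, S=T: (~(((Q & (R <-> (S ^ P))) ^ S) <-> R) ^ Q) = F, ~(~(((Q & (R <-> (S ^ P))) ^ S) <-> R) ^ Q) = T, so the formula = F.
Row P=F, Q=T, R=T, S=F: (~(((Q & (R <-> (S ^ P))) ^ S) <-> R) ^ Q) = F, ~(~(((Q & (R <-> (S ^ P))) ^ S) <-> R) ^ Q) = T, so the formula = F.
Row P=T, Q=F, R=F, S=F: (~(((Q & (R <-> (S ^ P))) ^ S) <-> R) ^ Q) = F, ~(~(((Q & (R <-> (S ^ P))) ^ S) <-> R) ^ Q) = T, so the formula = F.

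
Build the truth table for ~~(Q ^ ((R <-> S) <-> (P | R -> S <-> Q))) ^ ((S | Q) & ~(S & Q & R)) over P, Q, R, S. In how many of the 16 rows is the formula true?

6

P | Q | R | S | φ
- | - | - | - | -
1 | 1 | 1 | 1 | 0
1 | 1 | 1 | 0 | 1
1 | 1 | 0 | 1 | 0
1 | 1 | 0 | 0 | 0
1 | 0 | 1 | 1 | 1
1 | 0 | 1 | 0 | 0
1 | 0 | 0 | 1 | 0
1 | 0 | 0 | 0 | 1
0 | 1 | 1 | 1 | 0
0 | 1 | 1 | 0 | 1
0 | 1 | 0 | 1 | 0
0 | 1 | 0 | 0 | 1
0 | 0 | 1 | 1 | 1
0 | 0 | 1 | 0 | 0
0 | 0 | 0 | 1 | 0
0 | 0 | 0 | 0 | 0
The formula is true on 6 of the 16 rows.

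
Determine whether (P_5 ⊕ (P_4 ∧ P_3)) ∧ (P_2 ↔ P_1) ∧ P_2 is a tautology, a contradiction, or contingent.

contingent

 P_1  |  P_2  |  P_3  |  P_4  |  P_5  ||   φ  
 True |  True |  True |  True |  True || False
 True |  True |  True |  True | False ||  True
 True |  True |  True | False |  True ||  True
 True |  True |  True | False | False || False
 True |  True | False |  True |  True ||  True
 True |  True | False |  True | False || False
 True |  True | False | False |  True ||  True
 True |  True | False | False | False || False
 True | False |  True |  True |  True || False
 True | False |  True |  True | False || False
 True | False |  True | False |  True || False
 True | False |  True | False | False || False
 True | False | False |  True |  True || False
 True | False | False |  True | False || False
 True | False | False | False |  True || False
 True | False | False | False | False || False
False |  True |  True |  True |  True || False
False |  True |  True |  True | False || False
False |  True |  True | False |  True || False
False |  True |  True | False | False || False
False |  True | False |  True |  True || False
False |  True | False |  True | False || False
False |  True | False | False |  True || False
False |  True | False | False | False || False
False | False |  True |  True |  True || False
False | False |  True |  True | False || False
False | False |  True | False |  True || False
False | False |  True | False | False || False
False | False | False |  True |  True || False
False | False | False |  True | False || False
False | False | False | False |  True || False
False | False | False | False | False || False
4 of 32 rows are True, so the formula is contingent.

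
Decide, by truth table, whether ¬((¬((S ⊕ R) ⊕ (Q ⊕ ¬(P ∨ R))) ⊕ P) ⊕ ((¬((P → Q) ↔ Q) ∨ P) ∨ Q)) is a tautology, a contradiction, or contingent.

contingent

P | Q | R | S | φ
- | - | - | - | -
1 | 1 | 1 | 1 | 1
1 | 1 | 1 | 0 | 0
1 | 1 | 0 | 1 | 0
1 | 1 | 0 | 0 | 1
1 | 0 | 1 | 1 | 0
1 | 0 | 1 | 0 | 1
1 | 0 | 0 | 1 | 1
1 | 0 | 0 | 0 | 0
0 | 1 | 1 | 1 | 0
0 | 1 | 1 | 0 | 1
0 | 1 | 0 | 1 | 0
0 | 1 | 0 | 0 | 1
0 | 0 | 1 | 1 | 1
0 | 0 | 1 | 0 | 0
0 | 0 | 0 | 1 | 1
0 | 0 | 0 | 0 | 0
8 of 16 rows are 1, so the formula is contingent.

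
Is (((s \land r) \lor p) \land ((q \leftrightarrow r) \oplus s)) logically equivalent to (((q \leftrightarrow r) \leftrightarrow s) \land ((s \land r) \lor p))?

p  q  r  s  |  φ  ψ
F  F  F  F  |  F  F
F  F  F  T  |  F  F
F  F  T  F  |  F  F
F  F  T  T  |  T  F
F  T  F  F  |  F  F
F  T  F  T  |  F  F
F  T  T  F  |  F  F
F  T  T  T  |  F  T
T  F  F  F  |  T  F
T  F  F  T  |  F  T
T  F  T  F  |  F  T
T  F  T  T  |  T  F
T  T  F  F  |  F  T
T  T  F  T  |  T  F
T  T  T  F  |  T  F
T  T  T  T  |  F  T
The columns differ at p=F, q=F, r=T, s=T (φ=T, ψ=F), so they are not equivalent.

not equivalent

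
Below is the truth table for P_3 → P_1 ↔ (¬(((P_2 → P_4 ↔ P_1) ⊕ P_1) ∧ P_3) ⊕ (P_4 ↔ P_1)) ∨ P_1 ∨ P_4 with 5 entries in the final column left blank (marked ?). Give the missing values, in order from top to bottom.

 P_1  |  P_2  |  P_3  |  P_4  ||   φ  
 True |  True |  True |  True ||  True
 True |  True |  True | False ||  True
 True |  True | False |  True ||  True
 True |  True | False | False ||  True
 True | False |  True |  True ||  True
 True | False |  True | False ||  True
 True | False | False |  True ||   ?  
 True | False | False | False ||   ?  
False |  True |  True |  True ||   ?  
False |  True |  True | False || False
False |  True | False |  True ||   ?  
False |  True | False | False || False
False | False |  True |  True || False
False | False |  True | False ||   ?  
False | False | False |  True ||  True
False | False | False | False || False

Row P_1=True, P_2=False, P_3=False, P_4=True: (P_3 → P_1) = True, ((¬(((P_2 → P_4 ↔ P_1) ⊕ P_1) ∧ P_3) ⊕ (P_4 ↔ P_1)) ∨ P_1 ∨ P_4) = True, so the formula = True.
Row P_1=True, P_2=False, P_3=False, P_4=False: (P_3 → P_1) = True, ((¬(((P_2 → P_4 ↔ P_1) ⊕ P_1) ∧ P_3) ⊕ (P_4 ↔ P_1)) ∨ P_1 ∨ P_4) = True, so the formula = True.
Row P_1=False, P_2=True, P_3=True, P_4=True: (P_3 → P_1) = False, ((¬(((P_2 → P_4 ↔ P_1) ⊕ P_1) ∧ P_3) ⊕ (P_4 ↔ P_1)) ∨ P_1 ∨ P_4) = True, so the formula = False.
Row P_1=False, P_2=True, P_3=False, P_4=True: (P_3 → P_1) = True, ((¬(((P_2 → P_4 ↔ P_1) ⊕ P_1) ∧ P_3) ⊕ (P_4 ↔ P_1)) ∨ P_1 ∨ P_4) = True, so the formula = True.
Row P_1=False, P_2=False, P_3=True, P_4=False: (P_3 → P_1) = False, ((¬(((P_2 → P_4 ↔ P_1) ⊕ P_1) ∧ P_3) ⊕ (P_4 ↔ P_1)) ∨ P_1 ∨ P_4) = False, so the formula = True.

True, True, False, True, True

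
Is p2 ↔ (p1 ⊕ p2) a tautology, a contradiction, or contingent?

p1 | p2 || (p2 ↔ (p1 ⊕ p2))
T  | T  ||        F        
T  | F  ||        F        
F  | T  ||        T        
F  | F  ||        T        
2 of 4 rows are T, so the formula is contingent.

contingent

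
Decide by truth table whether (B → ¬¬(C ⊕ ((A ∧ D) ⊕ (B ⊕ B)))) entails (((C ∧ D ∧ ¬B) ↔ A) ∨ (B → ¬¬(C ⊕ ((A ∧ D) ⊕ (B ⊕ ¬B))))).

A | B | C | D || φ | ψ
T | T | T | T || F | T
T | T | T | F || T | F
T | T | F | T || T | F
T | T | F | F || F | T
T | F | T | T || T | T
T | F | T | F || T | T
T | F | F | T || T | T
T | F | F | F || T | T
F | T | T | T || T | T
F | T | T | F || T | T
F | T | F | T || F | T
F | T | F | F || F | T
F | F | T | T || T | T
F | F | T | F || T | T
F | F | F | T || T | T
F | F | F | F || T | T
At A=T, B=T, C=T, D=F we have φ true but ψ false, so φ does not entail ψ.

no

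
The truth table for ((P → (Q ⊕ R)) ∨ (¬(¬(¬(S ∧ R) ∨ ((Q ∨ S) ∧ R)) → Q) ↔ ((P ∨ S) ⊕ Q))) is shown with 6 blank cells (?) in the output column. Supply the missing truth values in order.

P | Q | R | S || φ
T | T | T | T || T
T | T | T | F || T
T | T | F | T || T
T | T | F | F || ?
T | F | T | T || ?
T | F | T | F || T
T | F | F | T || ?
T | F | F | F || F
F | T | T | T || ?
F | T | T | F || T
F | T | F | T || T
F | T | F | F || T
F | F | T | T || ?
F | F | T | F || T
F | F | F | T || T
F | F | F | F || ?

T, T, F, T, T, T

Row P=T, Q=T, R=F, S=F: (P → (Q ⊕ R)) = T, (¬(¬(¬(S ∧ R) ∨ ((Q ∨ S) ∧ R)) → Q) ↔ ((P ∨ S) ⊕ Q)) = T, so the formula = T.
Row P=T, Q=F, R=T, S=T: (P → (Q ⊕ R)) = T, (¬(¬(¬(S ∧ R) ∨ ((Q ∨ S) ∧ R)) → Q) ↔ ((P ∨ S) ⊕ Q)) = F, so the formula = T.
Row P=T, Q=F, R=F, S=T: (P → (Q ⊕ R)) = F, (¬(¬(¬(S ∧ R) ∨ ((Q ∨ S) ∧ R)) → Q) ↔ ((P ∨ S) ⊕ Q)) = F, so the formula = F.
Row P=F, Q=T, R=T, S=T: (P → (Q ⊕ R)) = T, (¬(¬(¬(S ∧ R) ∨ ((Q ∨ S) ∧ R)) → Q) ↔ ((P ∨ S) ⊕ Q)) = T, so the formula = T.
Row P=F, Q=F, R=T, S=T: (P → (Q ⊕ R)) = T, (¬(¬(¬(S ∧ R) ∨ ((Q ∨ S) ∧ R)) → Q) ↔ ((P ∨ S) ⊕ Q)) = F, so the formula = T.
Row P=F, Q=F, R=F, S=F: (P → (Q ⊕ R)) = T, (¬(¬(¬(S ∧ R) ∨ ((Q ∨ S) ∧ R)) → Q) ↔ ((P ∨ S) ⊕ Q)) = T, so the formula = T.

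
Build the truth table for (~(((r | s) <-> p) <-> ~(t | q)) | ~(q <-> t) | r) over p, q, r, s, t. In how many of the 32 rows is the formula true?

p | q | r | s | t || φ
T | T | T | T | T || T
T | T | T | T | F || T
T | T | T | F | T || T
T | T | T | F | F || T
T | T | F | T | T || T
T | T | F | T | F || T
T | T | F | F | T || F
T | T | F | F | F || T
T | F | T | T | T || T
T | F | T | T | F || T
T | F | T | F | T || T
T | F | T | F | F || T
T | F | F | T | T || T
T | F | F | T | F || F
T | F | F | F | T || T
T | F | F | F | F || T
F | T | T | T | T || T
F | T | T | T | F || T
F | T | T | F | T || T
F | T | T | F | F || T
F | T | F | T | T || F
F | T | F | T | F || T
F | T | F | F | T || T
F | T | F | F | F || T
F | F | T | T | T || T
F | F | T | T | F || T
F | F | T | F | T || T
F | F | T | F | F || T
F | F | F | T | T || T
F | F | F | T | F || T
F | F | F | F | T || T
F | F | F | F | F || F
The formula is true on 28 of the 32 rows.

28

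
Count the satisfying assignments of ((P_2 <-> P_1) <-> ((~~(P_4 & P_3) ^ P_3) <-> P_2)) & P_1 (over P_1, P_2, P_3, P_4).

2

P_1  P_2  P_3  P_4  |  (P_2 <-> P_1)  (P_4 & P_3)  ~(P_4 & P_3)  ~~(P_4 & P_3)  (~~(P_4 & P_3) ^ P_3)  φ
 T    T    T    T   |        T             T            F              T                  F            F
 T    T    T    F   |        T             F            T              F                  T            T
 T    T    F    T   |        T             F            T              F                  F            F
 T    T    F    F   |        T             F            T              F                  F            F
 T    F    T    T   |        F             T            F              T                  F            F
 T    F    T    F   |        F             F            T              F                  T            T
 T    F    F    T   |        F             F            T              F                  F            F
 T    F    F    F   |        F             F            T              F                  F            F
 F    T    T    T   |        F             T            F              T                  F            F
 F    T    T    F   |        F             F            T              F                  T            F
 F    T    F    T   |        F             F            T              F                  F            F
 F    T    F    F   |        F             F            T              F                  F            F
 F    F    T    T   |        T             T            F              T                  F            F
 F    F    T    F   |        T             F            T              F                  T            F
 F    F    F    T   |        T             F            T              F                  F            F
 F    F    F    F   |        T             F            T              F                  F            F
The formula is true on 2 of the 16 rows.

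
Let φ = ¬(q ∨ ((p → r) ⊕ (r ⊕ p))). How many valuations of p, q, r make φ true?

1

  p   |   q   |   r   || (p → r) | (r ⊕ p) | ((p → r) ⊕ (r ⊕ p)) | (q ∨ ((p → r) ⊕ (r ⊕ p))) | ¬(q ∨ ((p → r) ⊕ (r ⊕ p)))
False | False | False ||   True  |  False  |         True        |            True           |           False           
False | False |  True ||   True  |   True  |        False        |           False           |            True           
False |  True | False ||   True  |  False  |         True        |            True           |           False           
False |  True |  True ||   True  |   True  |        False        |            True           |           False           
 True | False | False ||  False  |   True  |         True        |            True           |           False           
 True | False |  True ||   True  |  False  |         True        |            True           |           False           
 True |  True | False ||  False  |   True  |         True        |            True           |           False           
 True |  True |  True ||   True  |  False  |         True        |            True           |           False           
The formula is true on 1 of the 8 rows.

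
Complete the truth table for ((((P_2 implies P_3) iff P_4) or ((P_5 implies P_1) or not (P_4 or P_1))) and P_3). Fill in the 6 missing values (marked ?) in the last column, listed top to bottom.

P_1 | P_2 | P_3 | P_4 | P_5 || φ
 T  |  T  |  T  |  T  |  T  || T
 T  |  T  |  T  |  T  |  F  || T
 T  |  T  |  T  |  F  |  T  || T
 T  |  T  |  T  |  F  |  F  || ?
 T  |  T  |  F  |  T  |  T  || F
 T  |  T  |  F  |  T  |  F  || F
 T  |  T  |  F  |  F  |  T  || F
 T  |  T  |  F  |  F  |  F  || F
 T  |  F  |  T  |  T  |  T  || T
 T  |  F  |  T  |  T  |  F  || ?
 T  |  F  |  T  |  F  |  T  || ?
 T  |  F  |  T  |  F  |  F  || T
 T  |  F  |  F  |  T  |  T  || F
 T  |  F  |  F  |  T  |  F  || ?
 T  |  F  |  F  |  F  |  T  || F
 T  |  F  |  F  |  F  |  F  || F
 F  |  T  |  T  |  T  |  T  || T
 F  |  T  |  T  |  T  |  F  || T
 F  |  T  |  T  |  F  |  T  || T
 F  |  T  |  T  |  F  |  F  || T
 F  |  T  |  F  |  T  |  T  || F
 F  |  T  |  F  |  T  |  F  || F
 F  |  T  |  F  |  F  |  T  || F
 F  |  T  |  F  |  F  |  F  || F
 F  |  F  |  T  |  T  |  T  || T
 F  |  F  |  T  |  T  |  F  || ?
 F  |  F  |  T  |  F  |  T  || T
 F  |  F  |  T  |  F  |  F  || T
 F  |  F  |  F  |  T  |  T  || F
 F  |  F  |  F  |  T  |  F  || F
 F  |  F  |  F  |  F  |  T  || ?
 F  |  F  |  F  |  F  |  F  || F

T, T, T, F, T, F

Row P_1=T, P_2=T, P_3=T, P_4=F, P_5=F: (((P_2 implies P_3) iff P_4) or ((P_5 implies P_1) or not (P_4 or P_1))) = T, so the formula = T.
Row P_1=T, P_2=F, P_3=T, P_4=T, P_5=F: (((P_2 implies P_3) iff P_4) or ((P_5 implies P_1) or not (P_4 or P_1))) = T, so the formula = T.
Row P_1=T, P_2=F, P_3=T, P_4=F, P_5=T: (((P_2 implies P_3) iff P_4) or ((P_5 implies P_1) or not (P_4 or P_1))) = T, so the formula = T.
Row P_1=T, P_2=F, P_3=F, P_4=T, P_5=F: (((P_2 implies P_3) iff P_4) or ((P_5 implies P_1) or not (P_4 or P_1))) = T, so the formula = F.
Row P_1=F, P_2=F, P_3=T, P_4=T, P_5=F: (((P_2 implies P_3) iff P_4) or ((P_5 implies P_1) or not (P_4 or P_1))) = T, so the formula = T.
Row P_1=F, P_2=F, P_3=F, P_4=F, P_5=T: (((P_2 implies P_3) iff P_4) or ((P_5 implies P_1) or not (P_4 or P_1))) = T, so the formula = F.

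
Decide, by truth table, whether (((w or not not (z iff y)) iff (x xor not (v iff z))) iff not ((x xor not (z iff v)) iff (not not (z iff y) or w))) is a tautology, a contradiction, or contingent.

contradiction

x | y | z | w | v | φ
- | - | - | - | - | -
T | T | T | T | T | F
T | T | T | T | F | F
T | T | T | F | T | F
T | T | T | F | F | F
T | T | F | T | T | F
T | T | F | T | F | F
T | T | F | F | T | F
T | T | F | F | F | F
T | F | T | T | T | F
T | F | T | T | F | F
T | F | T | F | T | F
T | F | T | F | F | F
T | F | F | T | T | F
T | F | F | T | F | F
T | F | F | F | T | F
T | F | F | F | F | F
F | T | T | T | T | F
F | T | T | T | F | F
F | T | T | F | T | F
F | T | T | F | F | F
F | T | F | T | T | F
F | T | F | T | F | F
F | T | F | F | T | F
F | T | F | F | F | F
F | F | T | T | T | F
F | F | T | T | F | F
F | F | T | F | T | F
F | F | T | F | F | F
F | F | F | T | T | F
F | F | F | T | F | F
F | F | F | F | T | F
F | F | F | F | F | F
Every row is F, so the formula is a contradiction.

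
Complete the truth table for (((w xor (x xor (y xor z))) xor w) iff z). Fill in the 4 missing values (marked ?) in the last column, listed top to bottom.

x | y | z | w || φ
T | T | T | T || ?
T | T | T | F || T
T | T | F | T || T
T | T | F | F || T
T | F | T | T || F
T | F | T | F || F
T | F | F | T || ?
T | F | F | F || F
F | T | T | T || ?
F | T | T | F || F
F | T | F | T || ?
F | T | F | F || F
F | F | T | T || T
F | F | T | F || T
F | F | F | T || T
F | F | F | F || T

Row x=T, y=T, z=T, w=T: ((w xor (x xor (y xor z))) xor w) = T, so the formula = T.
Row x=T, y=F, z=F, w=T: ((w xor (x xor (y xor z))) xor w) = T, so the formula = F.
Row x=F, y=T, z=T, w=T: ((w xor (x xor (y xor z))) xor w) = F, so the formula = F.
Row x=F, y=T, z=F, w=T: ((w xor (x xor (y xor z))) xor w) = T, so the formula = F.

T, F, F, F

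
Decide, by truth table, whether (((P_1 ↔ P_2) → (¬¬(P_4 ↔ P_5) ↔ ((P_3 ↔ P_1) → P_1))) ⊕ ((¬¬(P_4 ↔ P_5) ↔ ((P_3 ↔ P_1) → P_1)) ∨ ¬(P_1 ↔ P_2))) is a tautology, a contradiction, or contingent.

contradiction

 P_1  |  P_2  |  P_3  |  P_4  |  P_5  ||   φ  
 True |  True |  True |  True |  True || False
 True |  True |  True |  True | False || False
 True |  True |  True | False |  True || False
 True |  True |  True | False | False || False
 True |  True | False |  True |  True || False
 True |  True | False |  True | False || False
 True |  True | False | False |  True || False
 True |  True | False | False | False || False
 True | False |  True |  True |  True || False
 True | False |  True |  True | False || False
 True | False |  True | False |  True || False
 True | False |  True | False | False || False
 True | False | False |  True |  True || False
 True | False | False |  True | False || False
 True | False | False | False |  True || False
 True | False | False | False | False || False
False |  True |  True |  True |  True || False
False |  True |  True |  True | False || False
False |  True |  True | False |  True || False
False |  True |  True | False | False || False
False |  True | False |  True |  True || False
False |  True | False |  True | False || False
False |  True | False | False |  True || False
False |  True | False | False | False || False
False | False |  True |  True |  True || False
False | False |  True |  True | False || False
False | False |  True | False |  True || False
False | False |  True | False | False || False
False | False | False |  True |  True || False
False | False | False |  True | False || False
False | False | False | False |  True || False
False | False | False | False | False || False
Every row is False, so the formula is a contradiction.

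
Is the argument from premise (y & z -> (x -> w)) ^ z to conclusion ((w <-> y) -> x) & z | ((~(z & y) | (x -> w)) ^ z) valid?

yes

x  y  z  w  |  φ  ψ
1  1  1  1  |  0  1
1  1  1  0  |  1  1
1  1  0  1  |  1  1
1  1  0  0  |  1  1
1  0  1  1  |  0  1
1  0  1  0  |  0  1
1  0  0  1  |  1  1
1  0  0  0  |  1  1
0  1  1  1  |  0  0
0  1  1  0  |  0  1
0  1  0  1  |  1  1
0  1  0  0  |  1  1
0  0  1  1  |  0  1
0  0  1  0  |  0  0
0  0  0  1  |  1  1
0  0  0  0  |  1  1
In every row where φ is true, ψ is also true, so φ ⊨ ψ.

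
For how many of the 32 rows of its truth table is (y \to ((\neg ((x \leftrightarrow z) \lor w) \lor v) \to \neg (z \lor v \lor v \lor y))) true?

  x      y      z      w      v    |    φ  
 True   True   True   True   True  |  False
 True   True   True   True  False  |   True
 True   True   True  False   True  |  False
 True   True   True  False  False  |   True
 True   True  False   True   True  |  False
 True   True  False   True  False  |   True
 True   True  False  False   True  |  False
 True   True  False  False  False  |  False
 True  False   True   True   True  |   True
 True  False   True   True  False  |   True
 True  False   True  False   True  |   True
 True  False   True  False  False  |   True
 True  False  False   True   True  |   True
 True  False  False   True  False  |   True
 True  False  False  False   True  |   True
 True  False  False  False  False  |   True
False   True   True   True   True  |  False
False   True   True   True  False  |   True
False   True   True  False   True  |  False
False   True   True  False  False  |  False
False   True  False   True   True  |  False
False   True  False   True  False  |   True
False   True  False  False   True  |  False
False   True  False  False  False  |   True
False  False   True   True   True  |   True
False  False   True   True  False  |   True
False  False   True  False   True  |   True
False  False   True  False  False  |   True
False  False  False   True   True  |   True
False  False  False   True  False  |   True
False  False  False  False   True  |   True
False  False  False  False  False  |   True
The formula is true on 22 of the 32 rows.

22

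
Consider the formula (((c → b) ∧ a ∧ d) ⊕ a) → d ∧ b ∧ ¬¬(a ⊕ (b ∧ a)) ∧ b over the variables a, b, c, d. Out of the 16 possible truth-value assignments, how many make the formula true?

a  b  c  d  |  (c → b)  ((c → b) ∧ a)  (((c → b) ∧ a) ∧ d)  ((((c → b) ∧ a) ∧ d) ⊕ a)  (b ∧ a)  (a ⊕ (b ∧ a))  ¬(a ⊕ (b ∧ a))  ¬¬(a ⊕ (b ∧ a))  φ
F  F  F  F  |     T           F                 F                       F                 F           F              T                F         T
F  F  F  T  |     T           F                 F                       F                 F           F              T                F         T
F  F  T  F  |     F           F                 F                       F                 F           F              T                F         T
F  F  T  T  |     F           F                 F                       F                 F           F              T                F         T
F  T  F  F  |     T           F                 F                       F                 F           F              T                F         T
F  T  F  T  |     T           F                 F                       F                 F           F              T                F         T
F  T  T  F  |     T           F                 F                       F                 F           F              T                F         T
F  T  T  T  |     T           F                 F                       F                 F           F              T                F         T
T  F  F  F  |     T           T                 F                       T                 F           T              F                T         F
T  F  F  T  |     T           T                 T                       F                 F           T              F                T         T
T  F  T  F  |     F           F                 F                       T                 F           T              F                T         F
T  F  T  T  |     F           F                 F                       T                 F           T              F                T         F
T  T  F  F  |     T           T                 F                       T                 T           F              T                F         F
T  T  F  T  |     T           T                 T                       F                 T           F              T                F         T
T  T  T  F  |     T           T                 F                       T                 T           F              T                F         F
T  T  T  T  |     T           T                 T                       F                 T           F              T                F         T
The formula is true on 11 of the 16 rows.

11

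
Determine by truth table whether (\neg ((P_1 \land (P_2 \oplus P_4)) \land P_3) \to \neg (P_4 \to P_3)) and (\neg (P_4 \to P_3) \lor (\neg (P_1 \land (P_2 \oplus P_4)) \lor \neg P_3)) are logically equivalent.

not equivalent

P_1 | P_2 | P_3 | P_4 | φ | ψ
--- | --- | --- | --- | - | -
 0  |  0  |  0  |  0  | 0 | 1
 0  |  0  |  0  |  1  | 1 | 1
 0  |  0  |  1  |  0  | 0 | 1
 0  |  0  |  1  |  1  | 0 | 1
 0  |  1  |  0  |  0  | 0 | 1
 0  |  1  |  0  |  1  | 1 | 1
 0  |  1  |  1  |  0  | 0 | 1
 0  |  1  |  1  |  1  | 0 | 1
 1  |  0  |  0  |  0  | 0 | 1
 1  |  0  |  0  |  1  | 1 | 1
 1  |  0  |  1  |  0  | 0 | 1
 1  |  0  |  1  |  1  | 1 | 0
 1  |  1  |  0  |  0  | 0 | 1
 1  |  1  |  0  |  1  | 1 | 1
 1  |  1  |  1  |  0  | 1 | 0
 1  |  1  |  1  |  1  | 0 | 1
The columns differ at P_1=0, P_2=0, P_3=0, P_4=0 (φ=0, ψ=1), so they are not equivalent.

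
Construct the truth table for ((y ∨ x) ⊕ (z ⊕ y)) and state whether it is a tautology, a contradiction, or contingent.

contingent

x | y | z || ((y ∨ x) ⊕ (z ⊕ y))
T | T | T ||          T         
T | T | F ||          F         
T | F | T ||          F         
T | F | F ||          T         
F | T | T ||          T         
F | T | F ||          F         
F | F | T ||          T         
F | F | F ||          F         
4 of 8 rows are T, so the formula is contingent.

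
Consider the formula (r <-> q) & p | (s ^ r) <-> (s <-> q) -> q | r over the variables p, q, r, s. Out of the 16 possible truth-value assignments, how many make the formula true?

p | q | r | s | φ
- | - | - | - | -
T | T | T | T | T
T | T | T | F | T
T | T | F | T | T
T | T | F | F | F
T | F | T | T | F
T | F | T | F | T
T | F | F | T | T
T | F | F | F | F
F | T | T | T | F
F | T | T | F | T
F | T | F | T | T
F | T | F | F | F
F | F | T | T | F
F | F | T | F | T
F | F | F | T | T
F | F | F | F | T
The formula is true on 10 of the 16 rows.

10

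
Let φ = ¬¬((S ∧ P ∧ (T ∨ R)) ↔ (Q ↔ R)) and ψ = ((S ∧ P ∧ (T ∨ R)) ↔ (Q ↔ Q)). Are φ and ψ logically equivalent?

not equivalent

P | Q | R | S | T | φ | ψ
- | - | - | - | - | - | -
F | F | F | F | F | F | F
F | F | F | F | T | F | F
F | F | F | T | F | F | F
F | F | F | T | T | F | F
F | F | T | F | F | T | F
F | F | T | F | T | T | F
F | F | T | T | F | T | F
F | F | T | T | T | T | F
F | T | F | F | F | T | F
F | T | F | F | T | T | F
F | T | F | T | F | T | F
F | T | F | T | T | T | F
F | T | T | F | F | F | F
F | T | T | F | T | F | F
F | T | T | T | F | F | F
F | T | T | T | T | F | F
T | F | F | F | F | F | F
T | F | F | F | T | F | F
T | F | F | T | F | F | F
T | F | F | T | T | T | T
T | F | T | F | F | T | F
T | F | T | F | T | T | F
T | F | T | T | F | F | T
T | F | T | T | T | F | T
T | T | F | F | F | T | F
T | T | F | F | T | T | F
T | T | F | T | F | T | F
T | T | F | T | T | F | T
T | T | T | F | F | F | F
T | T | T | F | T | F | F
T | T | T | T | F | T | T
T | T | T | T | T | T | T
The columns differ at P=F, Q=F, R=T, S=F, T=F (φ=T, ψ=F), so they are not equivalent.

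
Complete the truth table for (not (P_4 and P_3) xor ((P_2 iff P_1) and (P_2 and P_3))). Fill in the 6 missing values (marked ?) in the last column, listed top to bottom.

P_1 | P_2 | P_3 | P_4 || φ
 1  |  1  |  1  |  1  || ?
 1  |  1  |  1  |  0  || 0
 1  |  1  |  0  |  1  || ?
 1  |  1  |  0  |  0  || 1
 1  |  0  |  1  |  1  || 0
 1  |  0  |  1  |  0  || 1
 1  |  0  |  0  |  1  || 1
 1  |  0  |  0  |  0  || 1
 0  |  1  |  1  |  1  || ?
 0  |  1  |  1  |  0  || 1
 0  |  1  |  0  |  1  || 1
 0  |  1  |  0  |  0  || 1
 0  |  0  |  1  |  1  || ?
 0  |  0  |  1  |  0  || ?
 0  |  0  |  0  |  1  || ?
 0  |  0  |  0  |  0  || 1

Row P_1=1, P_2=1, P_3=1, P_4=1: not (P_4 and P_3) = 0, ((P_2 iff P_1) and (P_2 and P_3)) = 1, so the formula = 1.
Row P_1=1, P_2=1, P_3=0, P_4=1: not (P_4 and P_3) = 1, ((P_2 iff P_1) and (P_2 and P_3)) = 0, so the formula = 1.
Row P_1=0, P_2=1, P_3=1, P_4=1: not (P_4 and P_3) = 0, ((P_2 iff P_1) and (P_2 and P_3)) = 0, so the formula = 0.
Row P_1=0, P_2=0, P_3=1, P_4=1: not (P_4 and P_3) = 0, ((P_2 iff P_1) and (P_2 and P_3)) = 0, so the formula = 0.
Row P_1=0, P_2=0, P_3=1, P_4=0: not (P_4 and P_3) = 1, ((P_2 iff P_1) and (P_2 and P_3)) = 0, so the formula = 1.
Row P_1=0, P_2=0, P_3=0, P_4=1: not (P_4 and P_3) = 1, ((P_2 iff P_1) and (P_2 and P_3)) = 0, so the formula = 1.

1, 1, 0, 0, 1, 1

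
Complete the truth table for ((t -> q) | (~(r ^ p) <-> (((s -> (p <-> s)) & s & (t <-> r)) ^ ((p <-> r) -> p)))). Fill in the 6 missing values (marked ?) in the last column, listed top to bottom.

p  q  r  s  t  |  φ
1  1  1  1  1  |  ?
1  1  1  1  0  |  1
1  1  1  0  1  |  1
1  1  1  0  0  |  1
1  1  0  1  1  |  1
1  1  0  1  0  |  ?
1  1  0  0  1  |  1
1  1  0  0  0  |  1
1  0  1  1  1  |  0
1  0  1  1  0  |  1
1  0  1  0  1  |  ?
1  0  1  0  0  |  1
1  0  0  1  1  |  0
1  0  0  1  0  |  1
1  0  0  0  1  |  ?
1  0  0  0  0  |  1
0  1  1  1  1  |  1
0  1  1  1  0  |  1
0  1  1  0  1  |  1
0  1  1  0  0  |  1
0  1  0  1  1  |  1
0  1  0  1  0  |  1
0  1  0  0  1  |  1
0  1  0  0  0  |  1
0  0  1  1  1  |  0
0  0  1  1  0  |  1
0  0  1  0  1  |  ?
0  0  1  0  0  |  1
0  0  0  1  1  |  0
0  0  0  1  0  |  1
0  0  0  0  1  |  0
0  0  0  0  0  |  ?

Row p=1, q=1, r=1, s=1, t=1: (t -> q) = 1, (~(r ^ p) <-> (((s -> (p <-> s)) & s & (t <-> r)) ^ ((p <-> r) -> p))) = 0, so the formula = 1.
Row p=1, q=1, r=0, s=1, t=0: (t -> q) = 1, (~(r ^ p) <-> (((s -> (p <-> s)) & s & (t <-> r)) ^ ((p <-> r) -> p))) = 1, so the formula = 1.
Row p=1, q=0, r=1, s=0, t=1: (t -> q) = 0, (~(r ^ p) <-> (((s -> (p <-> s)) & s & (t <-> r)) ^ ((p <-> r) -> p))) = 1, so the formula = 1.
Row p=1, q=0, r=0, s=0, t=1: (t -> q) = 0, (~(r ^ p) <-> (((s -> (p <-> s)) & s & (t <-> r)) ^ ((p <-> r) -> p))) = 0, so the formula = 0.
Row p=0, q=0, r=1, s=0, t=1: (t -> q) = 0, (~(r ^ p) <-> (((s -> (p <-> s)) & s & (t <-> r)) ^ ((p <-> r) -> p))) = 0, so the formula = 0.
Row p=0, q=0, r=0, s=0, t=0: (t -> q) = 1, (~(r ^ p) <-> (((s -> (p <-> s)) & s & (t <-> r)) ^ ((p <-> r) -> p))) = 0, so the formula = 1.

1, 1, 1, 0, 0, 1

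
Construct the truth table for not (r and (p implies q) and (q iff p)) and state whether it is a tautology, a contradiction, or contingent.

p | q | r | φ
- | - | - | -
1 | 1 | 1 | 0
1 | 1 | 0 | 1
1 | 0 | 1 | 1
1 | 0 | 0 | 1
0 | 1 | 1 | 1
0 | 1 | 0 | 1
0 | 0 | 1 | 0
0 | 0 | 0 | 1
6 of 8 rows are 1, so the formula is contingent.

contingent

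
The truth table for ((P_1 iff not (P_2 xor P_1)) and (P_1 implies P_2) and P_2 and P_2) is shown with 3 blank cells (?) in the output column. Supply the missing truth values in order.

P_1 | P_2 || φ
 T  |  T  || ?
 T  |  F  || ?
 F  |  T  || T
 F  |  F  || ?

Row P_1=T, P_2=T: (P_1 iff not (P_2 xor P_1)) = T, (P_1 implies P_2) = T, so the formula = T.
Row P_1=T, P_2=F: (P_1 iff not (P_2 xor P_1)) = F, (P_1 implies P_2) = F, so the formula = F.
Row P_1=F, P_2=F: (P_1 iff not (P_2 xor P_1)) = F, (P_1 implies P_2) = T, so the formula = F.

T, F, F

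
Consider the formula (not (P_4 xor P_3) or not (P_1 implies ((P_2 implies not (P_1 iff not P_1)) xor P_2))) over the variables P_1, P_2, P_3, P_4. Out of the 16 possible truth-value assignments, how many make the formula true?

P_1 | P_2 | P_3 | P_4 || (P_4 xor P_3) | not (P_4 xor P_3) | not P_1 | (P_1 iff not P_1) | not (P_1 iff not P_1) | φ
 T  |  T  |  T  |  T  ||       F       |         T         |    F    |         F         |           T           | T
 T  |  T  |  T  |  F  ||       T       |         F         |    F    |         F         |           T           | T
 T  |  T  |  F  |  T  ||       T       |         F         |    F    |         F         |           T           | T
 T  |  T  |  F  |  F  ||       F       |         T         |    F    |         F         |           T           | T
 T  |  F  |  T  |  T  ||       F       |         T         |    F    |         F         |           T           | T
 T  |  F  |  T  |  F  ||       T       |         F         |    F    |         F         |           T           | F
 T  |  F  |  F  |  T  ||       T       |         F         |    F    |         F         |           T           | F
 T  |  F  |  F  |  F  ||       F       |         T         |    F    |         F         |           T           | T
 F  |  T  |  T  |  T  ||       F       |         T         |    T    |         F         |           T           | T
 F  |  T  |  T  |  F  ||       T       |         F         |    T    |         F         |           T           | F
 F  |  T  |  F  |  T  ||       T       |         F         |    T    |         F         |           T           | F
 F  |  T  |  F  |  F  ||       F       |         T         |    T    |         F         |           T           | T
 F  |  F  |  T  |  T  ||       F       |         T         |    T    |         F         |           T           | T
 F  |  F  |  T  |  F  ||       T       |         F         |    T    |         F         |           T           | F
 F  |  F  |  F  |  T  ||       T       |         F         |    T    |         F         |           T           | F
 F  |  F  |  F  |  F  ||       F       |         T         |    T    |         F         |           T           | T
The formula is true on 10 of the 16 rows.

10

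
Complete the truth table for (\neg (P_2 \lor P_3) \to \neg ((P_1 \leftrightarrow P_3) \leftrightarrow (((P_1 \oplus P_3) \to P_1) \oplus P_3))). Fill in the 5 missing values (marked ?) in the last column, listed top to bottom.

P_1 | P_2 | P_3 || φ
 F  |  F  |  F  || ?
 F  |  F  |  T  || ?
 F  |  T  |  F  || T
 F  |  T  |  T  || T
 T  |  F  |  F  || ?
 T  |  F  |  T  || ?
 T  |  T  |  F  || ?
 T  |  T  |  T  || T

Row P_1=F, P_2=F, P_3=F: \neg (P_2 \lor P_3) = T, \neg ((P_1 \leftrightarrow P_3) \leftrightarrow (((P_1 \oplus P_3) \to P_1) \oplus P_3)) = F, so the formula = F.
Row P_1=F, P_2=F, P_3=T: \neg (P_2 \lor P_3) = F, \neg ((P_1 \leftrightarrow P_3) \leftrightarrow (((P_1 \oplus P_3) \to P_1) \oplus P_3)) = T, so the formula = T.
Row P_1=T, P_2=F, P_3=F: \neg (P_2 \lor P_3) = T, \neg ((P_1 \leftrightarrow P_3) \leftrightarrow (((P_1 \oplus P_3) \to P_1) \oplus P_3)) = T, so the formula = T.
Row P_1=T, P_2=F, P_3=T: \neg (P_2 \lor P_3) = F, \neg ((P_1 \leftrightarrow P_3) \leftrightarrow (((P_1 \oplus P_3) \to P_1) \oplus P_3)) = T, so the formula = T.
Row P_1=T, P_2=T, P_3=F: \neg (P_2 \lor P_3) = F, \neg ((P_1 \leftrightarrow P_3) \leftrightarrow (((P_1 \oplus P_3) \to P_1) \oplus P_3)) = T, so the formula = T.

F, T, T, T, T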